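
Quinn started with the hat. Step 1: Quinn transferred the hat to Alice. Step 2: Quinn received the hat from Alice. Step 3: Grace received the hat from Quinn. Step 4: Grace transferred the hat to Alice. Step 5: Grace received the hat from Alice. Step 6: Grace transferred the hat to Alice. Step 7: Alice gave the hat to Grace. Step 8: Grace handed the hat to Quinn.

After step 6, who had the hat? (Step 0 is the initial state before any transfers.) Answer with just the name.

Answer: Alice

Derivation:
Tracking the hat holder through step 6:
After step 0 (start): Quinn
After step 1: Alice
After step 2: Quinn
After step 3: Grace
After step 4: Alice
After step 5: Grace
After step 6: Alice

At step 6, the holder is Alice.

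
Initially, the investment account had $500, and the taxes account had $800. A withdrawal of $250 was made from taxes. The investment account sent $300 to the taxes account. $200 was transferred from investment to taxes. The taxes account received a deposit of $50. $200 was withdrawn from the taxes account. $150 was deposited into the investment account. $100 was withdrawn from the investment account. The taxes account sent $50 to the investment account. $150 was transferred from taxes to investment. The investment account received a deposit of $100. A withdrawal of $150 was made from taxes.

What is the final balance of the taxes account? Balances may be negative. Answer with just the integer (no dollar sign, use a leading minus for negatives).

Answer: 550

Derivation:
Tracking account balances step by step:
Start: investment=500, taxes=800
Event 1 (withdraw 250 from taxes): taxes: 800 - 250 = 550. Balances: investment=500, taxes=550
Event 2 (transfer 300 investment -> taxes): investment: 500 - 300 = 200, taxes: 550 + 300 = 850. Balances: investment=200, taxes=850
Event 3 (transfer 200 investment -> taxes): investment: 200 - 200 = 0, taxes: 850 + 200 = 1050. Balances: investment=0, taxes=1050
Event 4 (deposit 50 to taxes): taxes: 1050 + 50 = 1100. Balances: investment=0, taxes=1100
Event 5 (withdraw 200 from taxes): taxes: 1100 - 200 = 900. Balances: investment=0, taxes=900
Event 6 (deposit 150 to investment): investment: 0 + 150 = 150. Balances: investment=150, taxes=900
Event 7 (withdraw 100 from investment): investment: 150 - 100 = 50. Balances: investment=50, taxes=900
Event 8 (transfer 50 taxes -> investment): taxes: 900 - 50 = 850, investment: 50 + 50 = 100. Balances: investment=100, taxes=850
Event 9 (transfer 150 taxes -> investment): taxes: 850 - 150 = 700, investment: 100 + 150 = 250. Balances: investment=250, taxes=700
Event 10 (deposit 100 to investment): investment: 250 + 100 = 350. Balances: investment=350, taxes=700
Event 11 (withdraw 150 from taxes): taxes: 700 - 150 = 550. Balances: investment=350, taxes=550

Final balance of taxes: 550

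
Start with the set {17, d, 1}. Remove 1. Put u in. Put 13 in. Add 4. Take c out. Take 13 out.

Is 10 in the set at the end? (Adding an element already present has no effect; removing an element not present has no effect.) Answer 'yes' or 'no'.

Tracking the set through each operation:
Start: {1, 17, d}
Event 1 (remove 1): removed. Set: {17, d}
Event 2 (add u): added. Set: {17, d, u}
Event 3 (add 13): added. Set: {13, 17, d, u}
Event 4 (add 4): added. Set: {13, 17, 4, d, u}
Event 5 (remove c): not present, no change. Set: {13, 17, 4, d, u}
Event 6 (remove 13): removed. Set: {17, 4, d, u}

Final set: {17, 4, d, u} (size 4)
10 is NOT in the final set.

Answer: no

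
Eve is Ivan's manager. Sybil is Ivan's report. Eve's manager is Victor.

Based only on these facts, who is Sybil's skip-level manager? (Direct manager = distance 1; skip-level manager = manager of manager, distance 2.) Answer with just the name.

Answer: Eve

Derivation:
Reconstructing the manager chain from the given facts:
  Victor -> Eve -> Ivan -> Sybil
(each arrow means 'manager of the next')
Positions in the chain (0 = top):
  position of Victor: 0
  position of Eve: 1
  position of Ivan: 2
  position of Sybil: 3

Sybil is at position 3; the skip-level manager is 2 steps up the chain, i.e. position 1: Eve.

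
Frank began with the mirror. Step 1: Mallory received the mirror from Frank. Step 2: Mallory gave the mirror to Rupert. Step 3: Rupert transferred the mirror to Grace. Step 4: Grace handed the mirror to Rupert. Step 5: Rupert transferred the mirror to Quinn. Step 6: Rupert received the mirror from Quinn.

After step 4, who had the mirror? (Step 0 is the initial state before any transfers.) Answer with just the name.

Tracking the mirror holder through step 4:
After step 0 (start): Frank
After step 1: Mallory
After step 2: Rupert
After step 3: Grace
After step 4: Rupert

At step 4, the holder is Rupert.

Answer: Rupert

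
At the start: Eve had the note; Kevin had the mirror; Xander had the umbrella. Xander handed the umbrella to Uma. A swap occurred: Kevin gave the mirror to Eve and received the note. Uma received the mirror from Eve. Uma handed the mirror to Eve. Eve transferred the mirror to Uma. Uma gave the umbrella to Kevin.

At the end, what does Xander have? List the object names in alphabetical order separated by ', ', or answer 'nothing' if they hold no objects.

Tracking all object holders:
Start: note:Eve, mirror:Kevin, umbrella:Xander
Event 1 (give umbrella: Xander -> Uma). State: note:Eve, mirror:Kevin, umbrella:Uma
Event 2 (swap mirror<->note: now mirror:Eve, note:Kevin). State: note:Kevin, mirror:Eve, umbrella:Uma
Event 3 (give mirror: Eve -> Uma). State: note:Kevin, mirror:Uma, umbrella:Uma
Event 4 (give mirror: Uma -> Eve). State: note:Kevin, mirror:Eve, umbrella:Uma
Event 5 (give mirror: Eve -> Uma). State: note:Kevin, mirror:Uma, umbrella:Uma
Event 6 (give umbrella: Uma -> Kevin). State: note:Kevin, mirror:Uma, umbrella:Kevin

Final state: note:Kevin, mirror:Uma, umbrella:Kevin
Xander holds: (nothing).

Answer: nothing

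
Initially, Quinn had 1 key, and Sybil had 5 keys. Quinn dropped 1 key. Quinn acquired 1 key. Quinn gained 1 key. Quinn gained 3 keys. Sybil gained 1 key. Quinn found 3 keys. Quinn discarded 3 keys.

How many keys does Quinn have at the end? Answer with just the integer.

Answer: 5

Derivation:
Tracking counts step by step:
Start: Quinn=1, Sybil=5
Event 1 (Quinn -1): Quinn: 1 -> 0. State: Quinn=0, Sybil=5
Event 2 (Quinn +1): Quinn: 0 -> 1. State: Quinn=1, Sybil=5
Event 3 (Quinn +1): Quinn: 1 -> 2. State: Quinn=2, Sybil=5
Event 4 (Quinn +3): Quinn: 2 -> 5. State: Quinn=5, Sybil=5
Event 5 (Sybil +1): Sybil: 5 -> 6. State: Quinn=5, Sybil=6
Event 6 (Quinn +3): Quinn: 5 -> 8. State: Quinn=8, Sybil=6
Event 7 (Quinn -3): Quinn: 8 -> 5. State: Quinn=5, Sybil=6

Quinn's final count: 5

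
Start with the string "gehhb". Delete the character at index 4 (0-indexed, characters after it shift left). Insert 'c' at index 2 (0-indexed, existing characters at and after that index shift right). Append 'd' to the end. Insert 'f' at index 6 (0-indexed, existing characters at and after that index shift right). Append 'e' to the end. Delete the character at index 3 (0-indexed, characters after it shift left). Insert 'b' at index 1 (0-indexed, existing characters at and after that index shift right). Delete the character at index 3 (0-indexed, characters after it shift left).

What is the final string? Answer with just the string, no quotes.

Answer: gbehdfe

Derivation:
Applying each edit step by step:
Start: "gehhb"
Op 1 (delete idx 4 = 'b'): "gehhb" -> "gehh"
Op 2 (insert 'c' at idx 2): "gehh" -> "gechh"
Op 3 (append 'd'): "gechh" -> "gechhd"
Op 4 (insert 'f' at idx 6): "gechhd" -> "gechhdf"
Op 5 (append 'e'): "gechhdf" -> "gechhdfe"
Op 6 (delete idx 3 = 'h'): "gechhdfe" -> "gechdfe"
Op 7 (insert 'b' at idx 1): "gechdfe" -> "gbechdfe"
Op 8 (delete idx 3 = 'c'): "gbechdfe" -> "gbehdfe"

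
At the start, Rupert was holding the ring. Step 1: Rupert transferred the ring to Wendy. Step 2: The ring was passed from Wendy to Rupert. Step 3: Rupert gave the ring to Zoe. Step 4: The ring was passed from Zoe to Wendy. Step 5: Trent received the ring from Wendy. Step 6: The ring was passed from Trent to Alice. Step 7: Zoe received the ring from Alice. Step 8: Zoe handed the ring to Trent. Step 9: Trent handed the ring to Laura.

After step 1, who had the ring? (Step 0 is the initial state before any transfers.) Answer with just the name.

Answer: Wendy

Derivation:
Tracking the ring holder through step 1:
After step 0 (start): Rupert
After step 1: Wendy

At step 1, the holder is Wendy.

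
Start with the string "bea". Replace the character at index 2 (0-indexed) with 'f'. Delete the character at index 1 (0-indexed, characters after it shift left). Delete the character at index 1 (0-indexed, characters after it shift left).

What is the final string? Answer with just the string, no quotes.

Applying each edit step by step:
Start: "bea"
Op 1 (replace idx 2: 'a' -> 'f'): "bea" -> "bef"
Op 2 (delete idx 1 = 'e'): "bef" -> "bf"
Op 3 (delete idx 1 = 'f'): "bf" -> "b"

Answer: b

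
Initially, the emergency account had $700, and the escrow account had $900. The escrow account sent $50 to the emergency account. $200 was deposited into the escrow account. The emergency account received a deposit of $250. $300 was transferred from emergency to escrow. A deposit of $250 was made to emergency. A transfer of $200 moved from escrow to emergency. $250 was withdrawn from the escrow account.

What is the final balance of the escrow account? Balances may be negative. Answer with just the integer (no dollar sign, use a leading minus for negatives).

Tracking account balances step by step:
Start: emergency=700, escrow=900
Event 1 (transfer 50 escrow -> emergency): escrow: 900 - 50 = 850, emergency: 700 + 50 = 750. Balances: emergency=750, escrow=850
Event 2 (deposit 200 to escrow): escrow: 850 + 200 = 1050. Balances: emergency=750, escrow=1050
Event 3 (deposit 250 to emergency): emergency: 750 + 250 = 1000. Balances: emergency=1000, escrow=1050
Event 4 (transfer 300 emergency -> escrow): emergency: 1000 - 300 = 700, escrow: 1050 + 300 = 1350. Balances: emergency=700, escrow=1350
Event 5 (deposit 250 to emergency): emergency: 700 + 250 = 950. Balances: emergency=950, escrow=1350
Event 6 (transfer 200 escrow -> emergency): escrow: 1350 - 200 = 1150, emergency: 950 + 200 = 1150. Balances: emergency=1150, escrow=1150
Event 7 (withdraw 250 from escrow): escrow: 1150 - 250 = 900. Balances: emergency=1150, escrow=900

Final balance of escrow: 900

Answer: 900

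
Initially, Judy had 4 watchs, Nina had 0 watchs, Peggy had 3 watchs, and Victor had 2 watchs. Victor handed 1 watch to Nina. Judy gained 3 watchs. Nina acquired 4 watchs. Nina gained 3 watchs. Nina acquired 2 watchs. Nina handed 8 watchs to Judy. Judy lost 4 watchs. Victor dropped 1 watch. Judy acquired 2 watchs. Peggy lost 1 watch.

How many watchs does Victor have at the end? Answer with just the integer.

Answer: 0

Derivation:
Tracking counts step by step:
Start: Judy=4, Nina=0, Peggy=3, Victor=2
Event 1 (Victor -> Nina, 1): Victor: 2 -> 1, Nina: 0 -> 1. State: Judy=4, Nina=1, Peggy=3, Victor=1
Event 2 (Judy +3): Judy: 4 -> 7. State: Judy=7, Nina=1, Peggy=3, Victor=1
Event 3 (Nina +4): Nina: 1 -> 5. State: Judy=7, Nina=5, Peggy=3, Victor=1
Event 4 (Nina +3): Nina: 5 -> 8. State: Judy=7, Nina=8, Peggy=3, Victor=1
Event 5 (Nina +2): Nina: 8 -> 10. State: Judy=7, Nina=10, Peggy=3, Victor=1
Event 6 (Nina -> Judy, 8): Nina: 10 -> 2, Judy: 7 -> 15. State: Judy=15, Nina=2, Peggy=3, Victor=1
Event 7 (Judy -4): Judy: 15 -> 11. State: Judy=11, Nina=2, Peggy=3, Victor=1
Event 8 (Victor -1): Victor: 1 -> 0. State: Judy=11, Nina=2, Peggy=3, Victor=0
Event 9 (Judy +2): Judy: 11 -> 13. State: Judy=13, Nina=2, Peggy=3, Victor=0
Event 10 (Peggy -1): Peggy: 3 -> 2. State: Judy=13, Nina=2, Peggy=2, Victor=0

Victor's final count: 0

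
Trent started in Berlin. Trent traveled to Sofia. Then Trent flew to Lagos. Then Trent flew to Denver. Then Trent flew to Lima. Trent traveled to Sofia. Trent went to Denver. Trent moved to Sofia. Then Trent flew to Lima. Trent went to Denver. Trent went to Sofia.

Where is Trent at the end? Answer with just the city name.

Tracking Trent's location:
Start: Trent is in Berlin.
After move 1: Berlin -> Sofia. Trent is in Sofia.
After move 2: Sofia -> Lagos. Trent is in Lagos.
After move 3: Lagos -> Denver. Trent is in Denver.
After move 4: Denver -> Lima. Trent is in Lima.
After move 5: Lima -> Sofia. Trent is in Sofia.
After move 6: Sofia -> Denver. Trent is in Denver.
After move 7: Denver -> Sofia. Trent is in Sofia.
After move 8: Sofia -> Lima. Trent is in Lima.
After move 9: Lima -> Denver. Trent is in Denver.
After move 10: Denver -> Sofia. Trent is in Sofia.

Answer: Sofia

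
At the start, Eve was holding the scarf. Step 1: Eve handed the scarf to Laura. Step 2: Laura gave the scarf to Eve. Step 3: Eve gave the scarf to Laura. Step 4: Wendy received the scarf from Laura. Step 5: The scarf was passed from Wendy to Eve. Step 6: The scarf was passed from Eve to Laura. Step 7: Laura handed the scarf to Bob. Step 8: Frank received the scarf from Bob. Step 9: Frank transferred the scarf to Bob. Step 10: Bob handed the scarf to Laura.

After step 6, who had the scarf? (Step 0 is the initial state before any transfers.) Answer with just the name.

Tracking the scarf holder through step 6:
After step 0 (start): Eve
After step 1: Laura
After step 2: Eve
After step 3: Laura
After step 4: Wendy
After step 5: Eve
After step 6: Laura

At step 6, the holder is Laura.

Answer: Laura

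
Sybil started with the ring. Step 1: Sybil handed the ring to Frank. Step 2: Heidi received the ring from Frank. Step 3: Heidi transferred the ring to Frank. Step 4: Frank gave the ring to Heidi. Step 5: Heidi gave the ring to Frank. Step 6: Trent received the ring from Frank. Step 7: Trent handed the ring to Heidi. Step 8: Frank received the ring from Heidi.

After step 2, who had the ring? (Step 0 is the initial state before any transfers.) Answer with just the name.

Tracking the ring holder through step 2:
After step 0 (start): Sybil
After step 1: Frank
After step 2: Heidi

At step 2, the holder is Heidi.

Answer: Heidi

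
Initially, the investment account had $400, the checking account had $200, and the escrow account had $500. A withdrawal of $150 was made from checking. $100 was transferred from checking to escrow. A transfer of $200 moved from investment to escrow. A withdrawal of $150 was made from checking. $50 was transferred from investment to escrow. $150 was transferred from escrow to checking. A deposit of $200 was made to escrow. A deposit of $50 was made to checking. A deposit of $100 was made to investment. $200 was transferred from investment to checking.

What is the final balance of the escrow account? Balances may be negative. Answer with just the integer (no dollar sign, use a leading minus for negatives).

Answer: 900

Derivation:
Tracking account balances step by step:
Start: investment=400, checking=200, escrow=500
Event 1 (withdraw 150 from checking): checking: 200 - 150 = 50. Balances: investment=400, checking=50, escrow=500
Event 2 (transfer 100 checking -> escrow): checking: 50 - 100 = -50, escrow: 500 + 100 = 600. Balances: investment=400, checking=-50, escrow=600
Event 3 (transfer 200 investment -> escrow): investment: 400 - 200 = 200, escrow: 600 + 200 = 800. Balances: investment=200, checking=-50, escrow=800
Event 4 (withdraw 150 from checking): checking: -50 - 150 = -200. Balances: investment=200, checking=-200, escrow=800
Event 5 (transfer 50 investment -> escrow): investment: 200 - 50 = 150, escrow: 800 + 50 = 850. Balances: investment=150, checking=-200, escrow=850
Event 6 (transfer 150 escrow -> checking): escrow: 850 - 150 = 700, checking: -200 + 150 = -50. Balances: investment=150, checking=-50, escrow=700
Event 7 (deposit 200 to escrow): escrow: 700 + 200 = 900. Balances: investment=150, checking=-50, escrow=900
Event 8 (deposit 50 to checking): checking: -50 + 50 = 0. Balances: investment=150, checking=0, escrow=900
Event 9 (deposit 100 to investment): investment: 150 + 100 = 250. Balances: investment=250, checking=0, escrow=900
Event 10 (transfer 200 investment -> checking): investment: 250 - 200 = 50, checking: 0 + 200 = 200. Balances: investment=50, checking=200, escrow=900

Final balance of escrow: 900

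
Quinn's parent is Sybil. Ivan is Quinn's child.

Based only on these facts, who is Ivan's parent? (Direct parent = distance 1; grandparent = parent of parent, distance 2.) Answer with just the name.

Reconstructing the parent chain from the given facts:
  Sybil -> Quinn -> Ivan
(each arrow means 'parent of the next')
Positions in the chain (0 = top):
  position of Sybil: 0
  position of Quinn: 1
  position of Ivan: 2

Ivan is at position 2; the parent is 1 step up the chain, i.e. position 1: Quinn.

Answer: Quinn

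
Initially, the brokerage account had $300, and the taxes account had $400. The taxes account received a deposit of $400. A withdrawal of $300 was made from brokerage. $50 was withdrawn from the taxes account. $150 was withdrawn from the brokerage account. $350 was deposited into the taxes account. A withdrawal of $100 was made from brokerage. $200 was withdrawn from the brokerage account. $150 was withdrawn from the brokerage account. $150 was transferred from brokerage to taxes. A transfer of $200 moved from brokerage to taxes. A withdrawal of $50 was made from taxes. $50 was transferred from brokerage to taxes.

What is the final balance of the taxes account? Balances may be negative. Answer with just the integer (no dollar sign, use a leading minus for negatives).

Tracking account balances step by step:
Start: brokerage=300, taxes=400
Event 1 (deposit 400 to taxes): taxes: 400 + 400 = 800. Balances: brokerage=300, taxes=800
Event 2 (withdraw 300 from brokerage): brokerage: 300 - 300 = 0. Balances: brokerage=0, taxes=800
Event 3 (withdraw 50 from taxes): taxes: 800 - 50 = 750. Balances: brokerage=0, taxes=750
Event 4 (withdraw 150 from brokerage): brokerage: 0 - 150 = -150. Balances: brokerage=-150, taxes=750
Event 5 (deposit 350 to taxes): taxes: 750 + 350 = 1100. Balances: brokerage=-150, taxes=1100
Event 6 (withdraw 100 from brokerage): brokerage: -150 - 100 = -250. Balances: brokerage=-250, taxes=1100
Event 7 (withdraw 200 from brokerage): brokerage: -250 - 200 = -450. Balances: brokerage=-450, taxes=1100
Event 8 (withdraw 150 from brokerage): brokerage: -450 - 150 = -600. Balances: brokerage=-600, taxes=1100
Event 9 (transfer 150 brokerage -> taxes): brokerage: -600 - 150 = -750, taxes: 1100 + 150 = 1250. Balances: brokerage=-750, taxes=1250
Event 10 (transfer 200 brokerage -> taxes): brokerage: -750 - 200 = -950, taxes: 1250 + 200 = 1450. Balances: brokerage=-950, taxes=1450
Event 11 (withdraw 50 from taxes): taxes: 1450 - 50 = 1400. Balances: brokerage=-950, taxes=1400
Event 12 (transfer 50 brokerage -> taxes): brokerage: -950 - 50 = -1000, taxes: 1400 + 50 = 1450. Balances: brokerage=-1000, taxes=1450

Final balance of taxes: 1450

Answer: 1450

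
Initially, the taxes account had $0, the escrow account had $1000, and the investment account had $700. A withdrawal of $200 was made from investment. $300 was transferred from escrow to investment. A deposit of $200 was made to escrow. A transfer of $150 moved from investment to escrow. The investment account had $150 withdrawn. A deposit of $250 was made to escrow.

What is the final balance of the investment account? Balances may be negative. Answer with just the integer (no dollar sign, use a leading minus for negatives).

Tracking account balances step by step:
Start: taxes=0, escrow=1000, investment=700
Event 1 (withdraw 200 from investment): investment: 700 - 200 = 500. Balances: taxes=0, escrow=1000, investment=500
Event 2 (transfer 300 escrow -> investment): escrow: 1000 - 300 = 700, investment: 500 + 300 = 800. Balances: taxes=0, escrow=700, investment=800
Event 3 (deposit 200 to escrow): escrow: 700 + 200 = 900. Balances: taxes=0, escrow=900, investment=800
Event 4 (transfer 150 investment -> escrow): investment: 800 - 150 = 650, escrow: 900 + 150 = 1050. Balances: taxes=0, escrow=1050, investment=650
Event 5 (withdraw 150 from investment): investment: 650 - 150 = 500. Balances: taxes=0, escrow=1050, investment=500
Event 6 (deposit 250 to escrow): escrow: 1050 + 250 = 1300. Balances: taxes=0, escrow=1300, investment=500

Final balance of investment: 500

Answer: 500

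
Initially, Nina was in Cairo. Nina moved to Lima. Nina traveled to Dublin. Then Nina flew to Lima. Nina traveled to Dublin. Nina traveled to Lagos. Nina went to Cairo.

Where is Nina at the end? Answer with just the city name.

Tracking Nina's location:
Start: Nina is in Cairo.
After move 1: Cairo -> Lima. Nina is in Lima.
After move 2: Lima -> Dublin. Nina is in Dublin.
After move 3: Dublin -> Lima. Nina is in Lima.
After move 4: Lima -> Dublin. Nina is in Dublin.
After move 5: Dublin -> Lagos. Nina is in Lagos.
After move 6: Lagos -> Cairo. Nina is in Cairo.

Answer: Cairo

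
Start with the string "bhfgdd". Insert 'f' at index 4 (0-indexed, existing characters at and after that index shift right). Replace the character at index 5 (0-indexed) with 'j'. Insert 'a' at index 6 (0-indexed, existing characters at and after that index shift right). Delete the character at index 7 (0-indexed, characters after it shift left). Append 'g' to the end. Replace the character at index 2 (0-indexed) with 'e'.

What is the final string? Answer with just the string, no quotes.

Answer: bhegfjag

Derivation:
Applying each edit step by step:
Start: "bhfgdd"
Op 1 (insert 'f' at idx 4): "bhfgdd" -> "bhfgfdd"
Op 2 (replace idx 5: 'd' -> 'j'): "bhfgfdd" -> "bhfgfjd"
Op 3 (insert 'a' at idx 6): "bhfgfjd" -> "bhfgfjad"
Op 4 (delete idx 7 = 'd'): "bhfgfjad" -> "bhfgfja"
Op 5 (append 'g'): "bhfgfja" -> "bhfgfjag"
Op 6 (replace idx 2: 'f' -> 'e'): "bhfgfjag" -> "bhegfjag"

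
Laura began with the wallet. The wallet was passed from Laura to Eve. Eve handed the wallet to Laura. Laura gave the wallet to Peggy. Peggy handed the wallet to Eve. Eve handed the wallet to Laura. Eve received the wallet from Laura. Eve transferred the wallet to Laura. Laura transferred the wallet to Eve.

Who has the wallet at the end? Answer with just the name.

Answer: Eve

Derivation:
Tracking the wallet through each event:
Start: Laura has the wallet.
After event 1: Eve has the wallet.
After event 2: Laura has the wallet.
After event 3: Peggy has the wallet.
After event 4: Eve has the wallet.
After event 5: Laura has the wallet.
After event 6: Eve has the wallet.
After event 7: Laura has the wallet.
After event 8: Eve has the wallet.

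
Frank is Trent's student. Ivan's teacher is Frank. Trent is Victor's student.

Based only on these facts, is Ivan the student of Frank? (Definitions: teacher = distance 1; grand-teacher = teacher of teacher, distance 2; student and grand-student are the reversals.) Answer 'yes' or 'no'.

Answer: yes

Derivation:
Reconstructing the teacher chain from the given facts:
  Victor -> Trent -> Frank -> Ivan
(each arrow means 'teacher of the next')
Positions in the chain (0 = top):
  position of Victor: 0
  position of Trent: 1
  position of Frank: 2
  position of Ivan: 3

Ivan is at position 3, Frank is at position 2; signed distance (j - i) = -1.
'student' requires j - i = -1. Actual distance is -1, so the relation HOLDS.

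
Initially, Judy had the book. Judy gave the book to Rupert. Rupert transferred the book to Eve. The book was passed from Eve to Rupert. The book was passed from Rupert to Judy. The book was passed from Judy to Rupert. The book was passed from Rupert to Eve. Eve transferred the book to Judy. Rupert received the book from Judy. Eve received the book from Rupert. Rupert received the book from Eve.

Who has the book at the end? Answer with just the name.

Tracking the book through each event:
Start: Judy has the book.
After event 1: Rupert has the book.
After event 2: Eve has the book.
After event 3: Rupert has the book.
After event 4: Judy has the book.
After event 5: Rupert has the book.
After event 6: Eve has the book.
After event 7: Judy has the book.
After event 8: Rupert has the book.
After event 9: Eve has the book.
After event 10: Rupert has the book.

Answer: Rupert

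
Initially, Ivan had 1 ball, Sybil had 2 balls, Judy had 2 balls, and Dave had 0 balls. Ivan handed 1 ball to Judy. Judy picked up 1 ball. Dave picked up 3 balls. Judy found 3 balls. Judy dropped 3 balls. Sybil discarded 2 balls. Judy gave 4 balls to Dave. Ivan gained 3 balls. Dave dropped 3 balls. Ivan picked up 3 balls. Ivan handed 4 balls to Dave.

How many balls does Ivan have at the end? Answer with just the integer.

Tracking counts step by step:
Start: Ivan=1, Sybil=2, Judy=2, Dave=0
Event 1 (Ivan -> Judy, 1): Ivan: 1 -> 0, Judy: 2 -> 3. State: Ivan=0, Sybil=2, Judy=3, Dave=0
Event 2 (Judy +1): Judy: 3 -> 4. State: Ivan=0, Sybil=2, Judy=4, Dave=0
Event 3 (Dave +3): Dave: 0 -> 3. State: Ivan=0, Sybil=2, Judy=4, Dave=3
Event 4 (Judy +3): Judy: 4 -> 7. State: Ivan=0, Sybil=2, Judy=7, Dave=3
Event 5 (Judy -3): Judy: 7 -> 4. State: Ivan=0, Sybil=2, Judy=4, Dave=3
Event 6 (Sybil -2): Sybil: 2 -> 0. State: Ivan=0, Sybil=0, Judy=4, Dave=3
Event 7 (Judy -> Dave, 4): Judy: 4 -> 0, Dave: 3 -> 7. State: Ivan=0, Sybil=0, Judy=0, Dave=7
Event 8 (Ivan +3): Ivan: 0 -> 3. State: Ivan=3, Sybil=0, Judy=0, Dave=7
Event 9 (Dave -3): Dave: 7 -> 4. State: Ivan=3, Sybil=0, Judy=0, Dave=4
Event 10 (Ivan +3): Ivan: 3 -> 6. State: Ivan=6, Sybil=0, Judy=0, Dave=4
Event 11 (Ivan -> Dave, 4): Ivan: 6 -> 2, Dave: 4 -> 8. State: Ivan=2, Sybil=0, Judy=0, Dave=8

Ivan's final count: 2

Answer: 2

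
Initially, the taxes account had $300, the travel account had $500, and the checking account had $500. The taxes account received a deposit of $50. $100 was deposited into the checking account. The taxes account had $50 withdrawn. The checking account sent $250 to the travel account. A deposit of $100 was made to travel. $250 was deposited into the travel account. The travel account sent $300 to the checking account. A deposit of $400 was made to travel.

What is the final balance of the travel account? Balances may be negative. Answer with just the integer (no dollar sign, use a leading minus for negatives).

Tracking account balances step by step:
Start: taxes=300, travel=500, checking=500
Event 1 (deposit 50 to taxes): taxes: 300 + 50 = 350. Balances: taxes=350, travel=500, checking=500
Event 2 (deposit 100 to checking): checking: 500 + 100 = 600. Balances: taxes=350, travel=500, checking=600
Event 3 (withdraw 50 from taxes): taxes: 350 - 50 = 300. Balances: taxes=300, travel=500, checking=600
Event 4 (transfer 250 checking -> travel): checking: 600 - 250 = 350, travel: 500 + 250 = 750. Balances: taxes=300, travel=750, checking=350
Event 5 (deposit 100 to travel): travel: 750 + 100 = 850. Balances: taxes=300, travel=850, checking=350
Event 6 (deposit 250 to travel): travel: 850 + 250 = 1100. Balances: taxes=300, travel=1100, checking=350
Event 7 (transfer 300 travel -> checking): travel: 1100 - 300 = 800, checking: 350 + 300 = 650. Balances: taxes=300, travel=800, checking=650
Event 8 (deposit 400 to travel): travel: 800 + 400 = 1200. Balances: taxes=300, travel=1200, checking=650

Final balance of travel: 1200

Answer: 1200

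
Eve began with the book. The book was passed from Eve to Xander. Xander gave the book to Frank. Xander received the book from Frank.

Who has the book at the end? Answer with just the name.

Answer: Xander

Derivation:
Tracking the book through each event:
Start: Eve has the book.
After event 1: Xander has the book.
After event 2: Frank has the book.
After event 3: Xander has the book.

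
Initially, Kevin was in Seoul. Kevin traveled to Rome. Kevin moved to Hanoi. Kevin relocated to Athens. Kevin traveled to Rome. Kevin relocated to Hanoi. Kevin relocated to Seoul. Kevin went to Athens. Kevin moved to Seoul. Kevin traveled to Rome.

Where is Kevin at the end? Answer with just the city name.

Answer: Rome

Derivation:
Tracking Kevin's location:
Start: Kevin is in Seoul.
After move 1: Seoul -> Rome. Kevin is in Rome.
After move 2: Rome -> Hanoi. Kevin is in Hanoi.
After move 3: Hanoi -> Athens. Kevin is in Athens.
After move 4: Athens -> Rome. Kevin is in Rome.
After move 5: Rome -> Hanoi. Kevin is in Hanoi.
After move 6: Hanoi -> Seoul. Kevin is in Seoul.
After move 7: Seoul -> Athens. Kevin is in Athens.
After move 8: Athens -> Seoul. Kevin is in Seoul.
After move 9: Seoul -> Rome. Kevin is in Rome.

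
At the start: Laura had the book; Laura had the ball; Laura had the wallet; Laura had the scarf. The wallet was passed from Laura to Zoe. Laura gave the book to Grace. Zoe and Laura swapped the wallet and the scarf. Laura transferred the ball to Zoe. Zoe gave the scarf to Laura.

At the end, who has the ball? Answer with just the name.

Answer: Zoe

Derivation:
Tracking all object holders:
Start: book:Laura, ball:Laura, wallet:Laura, scarf:Laura
Event 1 (give wallet: Laura -> Zoe). State: book:Laura, ball:Laura, wallet:Zoe, scarf:Laura
Event 2 (give book: Laura -> Grace). State: book:Grace, ball:Laura, wallet:Zoe, scarf:Laura
Event 3 (swap wallet<->scarf: now wallet:Laura, scarf:Zoe). State: book:Grace, ball:Laura, wallet:Laura, scarf:Zoe
Event 4 (give ball: Laura -> Zoe). State: book:Grace, ball:Zoe, wallet:Laura, scarf:Zoe
Event 5 (give scarf: Zoe -> Laura). State: book:Grace, ball:Zoe, wallet:Laura, scarf:Laura

Final state: book:Grace, ball:Zoe, wallet:Laura, scarf:Laura
The ball is held by Zoe.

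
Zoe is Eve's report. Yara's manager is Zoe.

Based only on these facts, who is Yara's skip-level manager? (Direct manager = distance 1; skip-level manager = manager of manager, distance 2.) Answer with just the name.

Reconstructing the manager chain from the given facts:
  Eve -> Zoe -> Yara
(each arrow means 'manager of the next')
Positions in the chain (0 = top):
  position of Eve: 0
  position of Zoe: 1
  position of Yara: 2

Yara is at position 2; the skip-level manager is 2 steps up the chain, i.e. position 0: Eve.

Answer: Eve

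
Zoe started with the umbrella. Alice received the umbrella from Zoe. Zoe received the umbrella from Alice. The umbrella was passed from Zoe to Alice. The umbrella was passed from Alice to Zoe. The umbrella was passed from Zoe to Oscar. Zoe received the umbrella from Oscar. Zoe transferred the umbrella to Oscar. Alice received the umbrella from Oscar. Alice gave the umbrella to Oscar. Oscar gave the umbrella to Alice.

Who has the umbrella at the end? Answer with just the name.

Tracking the umbrella through each event:
Start: Zoe has the umbrella.
After event 1: Alice has the umbrella.
After event 2: Zoe has the umbrella.
After event 3: Alice has the umbrella.
After event 4: Zoe has the umbrella.
After event 5: Oscar has the umbrella.
After event 6: Zoe has the umbrella.
After event 7: Oscar has the umbrella.
After event 8: Alice has the umbrella.
After event 9: Oscar has the umbrella.
After event 10: Alice has the umbrella.

Answer: Alice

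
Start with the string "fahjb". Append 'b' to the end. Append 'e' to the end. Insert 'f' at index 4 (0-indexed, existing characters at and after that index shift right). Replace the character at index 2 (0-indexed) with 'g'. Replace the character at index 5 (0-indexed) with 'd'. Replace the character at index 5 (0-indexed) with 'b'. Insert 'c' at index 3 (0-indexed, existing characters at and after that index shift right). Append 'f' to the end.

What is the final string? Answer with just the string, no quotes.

Applying each edit step by step:
Start: "fahjb"
Op 1 (append 'b'): "fahjb" -> "fahjbb"
Op 2 (append 'e'): "fahjbb" -> "fahjbbe"
Op 3 (insert 'f' at idx 4): "fahjbbe" -> "fahjfbbe"
Op 4 (replace idx 2: 'h' -> 'g'): "fahjfbbe" -> "fagjfbbe"
Op 5 (replace idx 5: 'b' -> 'd'): "fagjfbbe" -> "fagjfdbe"
Op 6 (replace idx 5: 'd' -> 'b'): "fagjfdbe" -> "fagjfbbe"
Op 7 (insert 'c' at idx 3): "fagjfbbe" -> "fagcjfbbe"
Op 8 (append 'f'): "fagcjfbbe" -> "fagcjfbbef"

Answer: fagcjfbbef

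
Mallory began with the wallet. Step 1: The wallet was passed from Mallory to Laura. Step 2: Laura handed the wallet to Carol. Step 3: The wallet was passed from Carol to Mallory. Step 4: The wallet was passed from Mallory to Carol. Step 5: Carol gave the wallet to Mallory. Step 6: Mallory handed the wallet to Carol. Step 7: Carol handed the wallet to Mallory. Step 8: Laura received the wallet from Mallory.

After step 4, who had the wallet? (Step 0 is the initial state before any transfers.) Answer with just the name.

Answer: Carol

Derivation:
Tracking the wallet holder through step 4:
After step 0 (start): Mallory
After step 1: Laura
After step 2: Carol
After step 3: Mallory
After step 4: Carol

At step 4, the holder is Carol.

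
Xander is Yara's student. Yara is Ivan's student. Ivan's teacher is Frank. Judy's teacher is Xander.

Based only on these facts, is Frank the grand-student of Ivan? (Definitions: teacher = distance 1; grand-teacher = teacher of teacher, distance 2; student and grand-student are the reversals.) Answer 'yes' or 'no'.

Answer: no

Derivation:
Reconstructing the teacher chain from the given facts:
  Frank -> Ivan -> Yara -> Xander -> Judy
(each arrow means 'teacher of the next')
Positions in the chain (0 = top):
  position of Frank: 0
  position of Ivan: 1
  position of Yara: 2
  position of Xander: 3
  position of Judy: 4

Frank is at position 0, Ivan is at position 1; signed distance (j - i) = 1.
'grand-student' requires j - i = -2. Actual distance is 1, so the relation does NOT hold.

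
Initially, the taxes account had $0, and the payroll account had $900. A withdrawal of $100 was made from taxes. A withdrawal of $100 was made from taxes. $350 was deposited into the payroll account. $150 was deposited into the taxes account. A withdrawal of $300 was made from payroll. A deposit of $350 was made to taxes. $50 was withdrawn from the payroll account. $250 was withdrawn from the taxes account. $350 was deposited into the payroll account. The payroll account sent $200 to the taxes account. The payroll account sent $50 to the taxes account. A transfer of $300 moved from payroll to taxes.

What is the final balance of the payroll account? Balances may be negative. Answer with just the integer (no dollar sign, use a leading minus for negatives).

Answer: 700

Derivation:
Tracking account balances step by step:
Start: taxes=0, payroll=900
Event 1 (withdraw 100 from taxes): taxes: 0 - 100 = -100. Balances: taxes=-100, payroll=900
Event 2 (withdraw 100 from taxes): taxes: -100 - 100 = -200. Balances: taxes=-200, payroll=900
Event 3 (deposit 350 to payroll): payroll: 900 + 350 = 1250. Balances: taxes=-200, payroll=1250
Event 4 (deposit 150 to taxes): taxes: -200 + 150 = -50. Balances: taxes=-50, payroll=1250
Event 5 (withdraw 300 from payroll): payroll: 1250 - 300 = 950. Balances: taxes=-50, payroll=950
Event 6 (deposit 350 to taxes): taxes: -50 + 350 = 300. Balances: taxes=300, payroll=950
Event 7 (withdraw 50 from payroll): payroll: 950 - 50 = 900. Balances: taxes=300, payroll=900
Event 8 (withdraw 250 from taxes): taxes: 300 - 250 = 50. Balances: taxes=50, payroll=900
Event 9 (deposit 350 to payroll): payroll: 900 + 350 = 1250. Balances: taxes=50, payroll=1250
Event 10 (transfer 200 payroll -> taxes): payroll: 1250 - 200 = 1050, taxes: 50 + 200 = 250. Balances: taxes=250, payroll=1050
Event 11 (transfer 50 payroll -> taxes): payroll: 1050 - 50 = 1000, taxes: 250 + 50 = 300. Balances: taxes=300, payroll=1000
Event 12 (transfer 300 payroll -> taxes): payroll: 1000 - 300 = 700, taxes: 300 + 300 = 600. Balances: taxes=600, payroll=700

Final balance of payroll: 700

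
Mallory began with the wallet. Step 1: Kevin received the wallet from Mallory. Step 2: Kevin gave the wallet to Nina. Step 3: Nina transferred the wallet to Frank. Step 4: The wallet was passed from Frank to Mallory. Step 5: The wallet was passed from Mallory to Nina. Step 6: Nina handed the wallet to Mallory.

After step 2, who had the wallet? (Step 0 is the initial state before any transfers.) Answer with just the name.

Tracking the wallet holder through step 2:
After step 0 (start): Mallory
After step 1: Kevin
After step 2: Nina

At step 2, the holder is Nina.

Answer: Nina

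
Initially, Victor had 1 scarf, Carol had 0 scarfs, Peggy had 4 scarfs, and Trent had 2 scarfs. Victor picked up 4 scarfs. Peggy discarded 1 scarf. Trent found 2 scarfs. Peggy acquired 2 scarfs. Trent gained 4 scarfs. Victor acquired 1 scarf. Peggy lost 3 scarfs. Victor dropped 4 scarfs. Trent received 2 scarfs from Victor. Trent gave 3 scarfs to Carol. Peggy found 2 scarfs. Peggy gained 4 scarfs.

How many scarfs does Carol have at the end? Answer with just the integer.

Answer: 3

Derivation:
Tracking counts step by step:
Start: Victor=1, Carol=0, Peggy=4, Trent=2
Event 1 (Victor +4): Victor: 1 -> 5. State: Victor=5, Carol=0, Peggy=4, Trent=2
Event 2 (Peggy -1): Peggy: 4 -> 3. State: Victor=5, Carol=0, Peggy=3, Trent=2
Event 3 (Trent +2): Trent: 2 -> 4. State: Victor=5, Carol=0, Peggy=3, Trent=4
Event 4 (Peggy +2): Peggy: 3 -> 5. State: Victor=5, Carol=0, Peggy=5, Trent=4
Event 5 (Trent +4): Trent: 4 -> 8. State: Victor=5, Carol=0, Peggy=5, Trent=8
Event 6 (Victor +1): Victor: 5 -> 6. State: Victor=6, Carol=0, Peggy=5, Trent=8
Event 7 (Peggy -3): Peggy: 5 -> 2. State: Victor=6, Carol=0, Peggy=2, Trent=8
Event 8 (Victor -4): Victor: 6 -> 2. State: Victor=2, Carol=0, Peggy=2, Trent=8
Event 9 (Victor -> Trent, 2): Victor: 2 -> 0, Trent: 8 -> 10. State: Victor=0, Carol=0, Peggy=2, Trent=10
Event 10 (Trent -> Carol, 3): Trent: 10 -> 7, Carol: 0 -> 3. State: Victor=0, Carol=3, Peggy=2, Trent=7
Event 11 (Peggy +2): Peggy: 2 -> 4. State: Victor=0, Carol=3, Peggy=4, Trent=7
Event 12 (Peggy +4): Peggy: 4 -> 8. State: Victor=0, Carol=3, Peggy=8, Trent=7

Carol's final count: 3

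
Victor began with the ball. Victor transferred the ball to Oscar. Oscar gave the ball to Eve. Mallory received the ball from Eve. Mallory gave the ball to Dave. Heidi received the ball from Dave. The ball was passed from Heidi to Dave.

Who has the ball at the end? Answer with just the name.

Tracking the ball through each event:
Start: Victor has the ball.
After event 1: Oscar has the ball.
After event 2: Eve has the ball.
After event 3: Mallory has the ball.
After event 4: Dave has the ball.
After event 5: Heidi has the ball.
After event 6: Dave has the ball.

Answer: Dave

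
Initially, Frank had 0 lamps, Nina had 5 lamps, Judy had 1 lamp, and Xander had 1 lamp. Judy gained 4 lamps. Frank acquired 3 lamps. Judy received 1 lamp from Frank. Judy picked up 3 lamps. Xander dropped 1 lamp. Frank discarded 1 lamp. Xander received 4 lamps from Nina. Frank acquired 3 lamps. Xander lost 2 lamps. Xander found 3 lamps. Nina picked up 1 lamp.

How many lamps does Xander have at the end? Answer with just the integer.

Answer: 5

Derivation:
Tracking counts step by step:
Start: Frank=0, Nina=5, Judy=1, Xander=1
Event 1 (Judy +4): Judy: 1 -> 5. State: Frank=0, Nina=5, Judy=5, Xander=1
Event 2 (Frank +3): Frank: 0 -> 3. State: Frank=3, Nina=5, Judy=5, Xander=1
Event 3 (Frank -> Judy, 1): Frank: 3 -> 2, Judy: 5 -> 6. State: Frank=2, Nina=5, Judy=6, Xander=1
Event 4 (Judy +3): Judy: 6 -> 9. State: Frank=2, Nina=5, Judy=9, Xander=1
Event 5 (Xander -1): Xander: 1 -> 0. State: Frank=2, Nina=5, Judy=9, Xander=0
Event 6 (Frank -1): Frank: 2 -> 1. State: Frank=1, Nina=5, Judy=9, Xander=0
Event 7 (Nina -> Xander, 4): Nina: 5 -> 1, Xander: 0 -> 4. State: Frank=1, Nina=1, Judy=9, Xander=4
Event 8 (Frank +3): Frank: 1 -> 4. State: Frank=4, Nina=1, Judy=9, Xander=4
Event 9 (Xander -2): Xander: 4 -> 2. State: Frank=4, Nina=1, Judy=9, Xander=2
Event 10 (Xander +3): Xander: 2 -> 5. State: Frank=4, Nina=1, Judy=9, Xander=5
Event 11 (Nina +1): Nina: 1 -> 2. State: Frank=4, Nina=2, Judy=9, Xander=5

Xander's final count: 5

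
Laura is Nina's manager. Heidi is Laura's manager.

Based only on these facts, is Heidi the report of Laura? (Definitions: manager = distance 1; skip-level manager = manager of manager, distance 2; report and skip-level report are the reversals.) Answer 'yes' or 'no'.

Answer: no

Derivation:
Reconstructing the manager chain from the given facts:
  Heidi -> Laura -> Nina
(each arrow means 'manager of the next')
Positions in the chain (0 = top):
  position of Heidi: 0
  position of Laura: 1
  position of Nina: 2

Heidi is at position 0, Laura is at position 1; signed distance (j - i) = 1.
'report' requires j - i = -1. Actual distance is 1, so the relation does NOT hold.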